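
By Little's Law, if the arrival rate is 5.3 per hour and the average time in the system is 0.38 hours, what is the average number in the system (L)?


L = lambda * W = 5.3 * 0.38 = 2.01

2.01


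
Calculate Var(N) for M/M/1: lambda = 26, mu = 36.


rho = 26/36; Var(N) = rho/(1-rho)^2 = 9.36

9.36


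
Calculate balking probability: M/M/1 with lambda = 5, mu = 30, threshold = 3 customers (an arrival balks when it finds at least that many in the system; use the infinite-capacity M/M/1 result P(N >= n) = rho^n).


P(N >= 3) = rho^3 = (5/30)^3 = 0.0046

0.0046


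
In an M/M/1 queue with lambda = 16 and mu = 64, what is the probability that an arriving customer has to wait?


P(wait) = rho = lambda/mu = 16/64 = 0.25

0.25


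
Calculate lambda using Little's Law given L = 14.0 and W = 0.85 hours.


lambda = L / W = 14.0 / 0.85 = 16.47 per hour

16.47 per hour


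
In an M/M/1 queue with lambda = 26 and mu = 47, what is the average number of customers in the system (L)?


rho = 26/47; L = rho/(1-rho) = 1.24

1.24


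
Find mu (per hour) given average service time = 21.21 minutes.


mu = 60 / avg_service_time = 60 / 21.21 = 2.83 per hour

2.83 per hour


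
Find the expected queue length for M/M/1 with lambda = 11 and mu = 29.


rho = 11/29; Lq = rho^2/(1-rho) = 0.23

0.23


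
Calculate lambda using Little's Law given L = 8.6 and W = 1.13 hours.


lambda = L / W = 8.6 / 1.13 = 7.61 per hour

7.61 per hour


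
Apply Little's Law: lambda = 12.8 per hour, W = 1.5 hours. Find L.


L = lambda * W = 12.8 * 1.5 = 19.2

19.2


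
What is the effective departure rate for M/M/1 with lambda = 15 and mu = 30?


For a stable queue (lambda < mu), throughput = lambda = 15 per hour

15 per hour


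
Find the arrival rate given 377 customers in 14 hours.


lambda = total arrivals / time = 377 / 14 = 26.93 per hour

26.93 per hour


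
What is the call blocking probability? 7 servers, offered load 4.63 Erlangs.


B(N,A) = (A^N/N!) / sum(A^k/k!, k=0..N) with N=7, A=4.63 = 0.0978

0.0978


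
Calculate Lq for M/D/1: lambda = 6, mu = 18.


M/D/1: Lq = rho^2 / (2*(1-rho)) where rho = 6/18; Lq = 0.08

0.08


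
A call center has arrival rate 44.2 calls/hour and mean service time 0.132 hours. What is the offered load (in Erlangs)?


Offered load a = lambda * E[S] = 44.2 * 0.132 = 5.83 Erlangs

5.83 Erlangs


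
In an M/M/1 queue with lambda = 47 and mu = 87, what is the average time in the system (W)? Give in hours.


W = 1/(mu - lambda) = 1/(87 - 47) = 0.025 hours

0.025 hours


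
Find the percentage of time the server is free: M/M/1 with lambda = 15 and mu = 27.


Idle fraction = (1 - rho) * 100 = (1 - 15/27) * 100 = 44.4%

44.4%


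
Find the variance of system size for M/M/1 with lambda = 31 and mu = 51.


rho = 31/51; Var(N) = rho/(1-rho)^2 = 3.95

3.95


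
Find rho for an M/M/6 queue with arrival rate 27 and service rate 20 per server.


rho = lambda/(c*mu) = 27/(6*20) = 0.225

0.225


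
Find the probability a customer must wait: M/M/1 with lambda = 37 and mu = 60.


P(wait) = rho = lambda/mu = 37/60 = 0.6167

0.6167


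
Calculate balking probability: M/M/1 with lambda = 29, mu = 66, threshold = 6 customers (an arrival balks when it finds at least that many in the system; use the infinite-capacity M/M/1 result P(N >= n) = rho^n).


P(N >= 6) = rho^6 = (29/66)^6 = 0.0072

0.0072


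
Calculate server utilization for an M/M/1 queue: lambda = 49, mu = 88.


rho = lambda/mu = 49/88 = 0.5568

0.5568


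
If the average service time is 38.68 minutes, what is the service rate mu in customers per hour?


mu = 60 / avg_service_time = 60 / 38.68 = 1.55 per hour

1.55 per hour


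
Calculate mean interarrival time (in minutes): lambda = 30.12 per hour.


Mean interarrival time = 60/lambda = 60/30.12 = 1.99 minutes

1.99 minutes


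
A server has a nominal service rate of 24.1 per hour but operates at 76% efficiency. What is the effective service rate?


Effective rate = mu * efficiency = 24.1 * 0.76 = 18.32 per hour

18.32 per hour


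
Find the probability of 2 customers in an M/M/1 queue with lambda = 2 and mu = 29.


rho = 2/29; P(n) = (1-rho)*rho^n = (1-2/29)*(2/29)^2 = 0.0044

0.0044


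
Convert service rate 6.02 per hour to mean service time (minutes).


Mean service time = 60/mu = 60/6.02 = 9.97 minutes

9.97 minutes


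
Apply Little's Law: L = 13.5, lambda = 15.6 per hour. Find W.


W = L / lambda = 13.5 / 15.6 = 0.8654 hours

0.8654 hours


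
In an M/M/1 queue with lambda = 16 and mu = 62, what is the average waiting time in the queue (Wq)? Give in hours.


rho = 16/62; Wq = rho/(mu - lambda) = 0.0056 hours

0.0056 hours


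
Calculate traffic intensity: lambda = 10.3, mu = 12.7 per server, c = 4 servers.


rho = lambda / (c * mu) = 10.3 / (4 * 12.7) = 0.2028

0.2028


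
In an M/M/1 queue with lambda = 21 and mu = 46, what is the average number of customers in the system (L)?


rho = 21/46; L = rho/(1-rho) = 0.84

0.84


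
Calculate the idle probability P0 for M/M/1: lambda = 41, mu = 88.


P0 = 1 - rho = 1 - 41/88 = 0.5341

0.5341


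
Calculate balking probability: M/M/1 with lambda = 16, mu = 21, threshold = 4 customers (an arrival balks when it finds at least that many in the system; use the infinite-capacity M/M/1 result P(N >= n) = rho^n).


P(N >= 4) = rho^4 = (16/21)^4 = 0.337

0.337


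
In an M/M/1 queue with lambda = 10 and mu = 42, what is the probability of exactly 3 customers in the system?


rho = 10/42; P(n) = (1-rho)*rho^n = (1-10/42)*(10/42)^3 = 0.0103

0.0103


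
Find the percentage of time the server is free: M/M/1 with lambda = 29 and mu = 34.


Idle fraction = (1 - rho) * 100 = (1 - 29/34) * 100 = 14.7%

14.7%


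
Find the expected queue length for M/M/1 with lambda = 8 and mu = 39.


rho = 8/39; Lq = rho^2/(1-rho) = 0.05

0.05


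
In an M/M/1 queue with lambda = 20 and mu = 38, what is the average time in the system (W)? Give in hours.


W = 1/(mu - lambda) = 1/(38 - 20) = 0.0556 hours

0.0556 hours


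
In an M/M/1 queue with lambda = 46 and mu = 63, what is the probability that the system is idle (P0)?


P0 = 1 - rho = 1 - 46/63 = 0.2698

0.2698


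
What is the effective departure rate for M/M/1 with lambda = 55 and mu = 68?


For a stable queue (lambda < mu), throughput = lambda = 55 per hour

55 per hour


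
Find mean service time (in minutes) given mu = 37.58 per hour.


Mean service time = 60/mu = 60/37.58 = 1.6 minutes

1.6 minutes


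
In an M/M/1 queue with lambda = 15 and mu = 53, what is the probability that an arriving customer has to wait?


P(wait) = rho = lambda/mu = 15/53 = 0.283

0.283


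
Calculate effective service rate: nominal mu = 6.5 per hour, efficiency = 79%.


Effective rate = mu * efficiency = 6.5 * 0.79 = 5.14 per hour

5.14 per hour


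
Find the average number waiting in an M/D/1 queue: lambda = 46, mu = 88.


M/D/1: Lq = rho^2 / (2*(1-rho)) where rho = 46/88; Lq = 0.29

0.29


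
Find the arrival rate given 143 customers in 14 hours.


lambda = total arrivals / time = 143 / 14 = 10.21 per hour

10.21 per hour


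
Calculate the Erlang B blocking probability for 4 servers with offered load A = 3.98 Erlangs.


B(N,A) = (A^N/N!) / sum(A^k/k!, k=0..N) with N=4, A=3.98 = 0.3087

0.3087


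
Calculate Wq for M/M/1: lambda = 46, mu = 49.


rho = 46/49; Wq = rho/(mu - lambda) = 0.3129 hours

0.3129 hours


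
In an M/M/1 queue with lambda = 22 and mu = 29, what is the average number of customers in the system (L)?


rho = 22/29; L = rho/(1-rho) = 3.14

3.14


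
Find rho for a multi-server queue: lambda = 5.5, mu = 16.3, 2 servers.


rho = lambda / (c * mu) = 5.5 / (2 * 16.3) = 0.1687

0.1687


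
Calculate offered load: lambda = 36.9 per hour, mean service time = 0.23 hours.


Offered load a = lambda * E[S] = 36.9 * 0.23 = 8.49 Erlangs

8.49 Erlangs


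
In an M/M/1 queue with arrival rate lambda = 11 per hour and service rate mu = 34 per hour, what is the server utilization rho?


rho = lambda/mu = 11/34 = 0.3235

0.3235


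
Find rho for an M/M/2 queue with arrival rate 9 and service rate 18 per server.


rho = lambda/(c*mu) = 9/(2*18) = 0.25

0.25


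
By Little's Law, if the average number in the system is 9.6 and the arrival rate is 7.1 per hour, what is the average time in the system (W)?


W = L / lambda = 9.6 / 7.1 = 1.3521 hours

1.3521 hours


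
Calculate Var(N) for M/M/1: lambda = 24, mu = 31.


rho = 24/31; Var(N) = rho/(1-rho)^2 = 15.18

15.18


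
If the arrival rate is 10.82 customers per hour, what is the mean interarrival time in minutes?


Mean interarrival time = 60/lambda = 60/10.82 = 5.55 minutes

5.55 minutes


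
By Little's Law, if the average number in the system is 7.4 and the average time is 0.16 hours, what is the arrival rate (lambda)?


lambda = L / W = 7.4 / 0.16 = 46.25 per hour

46.25 per hour


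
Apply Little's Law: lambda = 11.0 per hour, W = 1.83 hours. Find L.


L = lambda * W = 11.0 * 1.83 = 20.13

20.13


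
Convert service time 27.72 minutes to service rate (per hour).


mu = 60 / avg_service_time = 60 / 27.72 = 2.16 per hour

2.16 per hour


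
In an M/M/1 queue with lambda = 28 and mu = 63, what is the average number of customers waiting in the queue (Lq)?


rho = 28/63; Lq = rho^2/(1-rho) = 0.36

0.36


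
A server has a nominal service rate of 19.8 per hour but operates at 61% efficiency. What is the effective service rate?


Effective rate = mu * efficiency = 19.8 * 0.61 = 12.08 per hour

12.08 per hour


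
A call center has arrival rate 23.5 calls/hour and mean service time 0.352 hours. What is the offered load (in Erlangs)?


Offered load a = lambda * E[S] = 23.5 * 0.352 = 8.27 Erlangs

8.27 Erlangs


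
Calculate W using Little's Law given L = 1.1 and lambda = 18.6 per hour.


W = L / lambda = 1.1 / 18.6 = 0.0591 hours

0.0591 hours


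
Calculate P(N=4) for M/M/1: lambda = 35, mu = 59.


rho = 35/59; P(n) = (1-rho)*rho^n = (1-35/59)*(35/59)^4 = 0.0504

0.0504


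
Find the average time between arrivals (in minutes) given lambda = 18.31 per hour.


Mean interarrival time = 60/lambda = 60/18.31 = 3.28 minutes

3.28 minutes


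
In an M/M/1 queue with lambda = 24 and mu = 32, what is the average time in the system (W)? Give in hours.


W = 1/(mu - lambda) = 1/(32 - 24) = 0.125 hours

0.125 hours


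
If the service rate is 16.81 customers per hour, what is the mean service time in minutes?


Mean service time = 60/mu = 60/16.81 = 3.57 minutes

3.57 minutes


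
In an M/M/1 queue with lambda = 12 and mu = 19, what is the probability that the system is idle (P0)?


P0 = 1 - rho = 1 - 12/19 = 0.3684

0.3684


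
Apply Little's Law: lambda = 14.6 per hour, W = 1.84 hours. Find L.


L = lambda * W = 14.6 * 1.84 = 26.86

26.86


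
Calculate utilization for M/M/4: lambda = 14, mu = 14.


rho = lambda/(c*mu) = 14/(4*14) = 0.25

0.25


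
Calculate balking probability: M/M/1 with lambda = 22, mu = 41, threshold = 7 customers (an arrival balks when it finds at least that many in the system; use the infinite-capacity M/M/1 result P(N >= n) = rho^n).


P(N >= 7) = rho^7 = (22/41)^7 = 0.0128

0.0128


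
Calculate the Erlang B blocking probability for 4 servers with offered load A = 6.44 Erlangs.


B(N,A) = (A^N/N!) / sum(A^k/k!, k=0..N) with N=4, A=6.44 = 0.4965

0.4965


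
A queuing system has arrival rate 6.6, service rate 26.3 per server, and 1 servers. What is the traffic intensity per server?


rho = lambda / (c * mu) = 6.6 / (1 * 26.3) = 0.251

0.251


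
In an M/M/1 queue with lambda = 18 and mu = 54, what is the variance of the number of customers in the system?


rho = 18/54; Var(N) = rho/(1-rho)^2 = 0.75

0.75


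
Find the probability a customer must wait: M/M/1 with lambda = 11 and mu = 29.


P(wait) = rho = lambda/mu = 11/29 = 0.3793

0.3793


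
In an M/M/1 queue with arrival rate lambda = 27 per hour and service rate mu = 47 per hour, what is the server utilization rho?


rho = lambda/mu = 27/47 = 0.5745

0.5745


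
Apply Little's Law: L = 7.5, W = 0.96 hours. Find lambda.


lambda = L / W = 7.5 / 0.96 = 7.81 per hour

7.81 per hour


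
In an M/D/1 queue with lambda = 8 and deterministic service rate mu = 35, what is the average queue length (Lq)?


M/D/1: Lq = rho^2 / (2*(1-rho)) where rho = 8/35; Lq = 0.03

0.03


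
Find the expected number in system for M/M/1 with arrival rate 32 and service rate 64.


rho = 32/64; L = rho/(1-rho) = 1.0

1.0


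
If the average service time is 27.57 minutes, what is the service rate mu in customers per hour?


mu = 60 / avg_service_time = 60 / 27.57 = 2.18 per hour

2.18 per hour


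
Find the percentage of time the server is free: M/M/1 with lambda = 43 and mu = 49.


Idle fraction = (1 - rho) * 100 = (1 - 43/49) * 100 = 12.2%

12.2%


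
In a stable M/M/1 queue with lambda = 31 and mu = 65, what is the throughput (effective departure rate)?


For a stable queue (lambda < mu), throughput = lambda = 31 per hour

31 per hour


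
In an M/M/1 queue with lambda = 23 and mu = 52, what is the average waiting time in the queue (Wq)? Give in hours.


rho = 23/52; Wq = rho/(mu - lambda) = 0.0153 hours

0.0153 hours


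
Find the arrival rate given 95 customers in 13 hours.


lambda = total arrivals / time = 95 / 13 = 7.31 per hour

7.31 per hour


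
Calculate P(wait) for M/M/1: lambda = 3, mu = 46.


P(wait) = rho = lambda/mu = 3/46 = 0.0652

0.0652


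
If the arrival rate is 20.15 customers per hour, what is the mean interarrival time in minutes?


Mean interarrival time = 60/lambda = 60/20.15 = 2.98 minutes

2.98 minutes


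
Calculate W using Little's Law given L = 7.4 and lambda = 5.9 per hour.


W = L / lambda = 7.4 / 5.9 = 1.2542 hours

1.2542 hours


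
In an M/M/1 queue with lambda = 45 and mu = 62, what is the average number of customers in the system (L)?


rho = 45/62; L = rho/(1-rho) = 2.65

2.65


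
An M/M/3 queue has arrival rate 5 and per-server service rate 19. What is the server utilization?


rho = lambda/(c*mu) = 5/(3*19) = 0.0877

0.0877


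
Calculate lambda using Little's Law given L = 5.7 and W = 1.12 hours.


lambda = L / W = 5.7 / 1.12 = 5.09 per hour

5.09 per hour


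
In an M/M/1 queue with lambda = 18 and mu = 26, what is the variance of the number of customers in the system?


rho = 18/26; Var(N) = rho/(1-rho)^2 = 7.31

7.31


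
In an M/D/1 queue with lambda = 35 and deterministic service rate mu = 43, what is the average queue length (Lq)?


M/D/1: Lq = rho^2 / (2*(1-rho)) where rho = 35/43; Lq = 1.78

1.78


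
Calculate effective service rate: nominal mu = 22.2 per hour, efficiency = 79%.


Effective rate = mu * efficiency = 22.2 * 0.79 = 17.54 per hour

17.54 per hour


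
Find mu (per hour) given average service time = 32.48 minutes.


mu = 60 / avg_service_time = 60 / 32.48 = 1.85 per hour

1.85 per hour


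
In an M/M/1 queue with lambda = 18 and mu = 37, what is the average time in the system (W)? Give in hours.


W = 1/(mu - lambda) = 1/(37 - 18) = 0.0526 hours

0.0526 hours


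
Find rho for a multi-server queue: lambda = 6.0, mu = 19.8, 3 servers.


rho = lambda / (c * mu) = 6.0 / (3 * 19.8) = 0.101

0.101


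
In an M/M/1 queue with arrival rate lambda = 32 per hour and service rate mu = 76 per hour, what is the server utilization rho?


rho = lambda/mu = 32/76 = 0.4211

0.4211


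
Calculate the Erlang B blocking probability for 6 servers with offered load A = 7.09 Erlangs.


B(N,A) = (A^N/N!) / sum(A^k/k!, k=0..N) with N=6, A=7.09 = 0.3369

0.3369


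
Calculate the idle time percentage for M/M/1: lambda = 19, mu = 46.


Idle fraction = (1 - rho) * 100 = (1 - 19/46) * 100 = 58.7%

58.7%


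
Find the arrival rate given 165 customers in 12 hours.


lambda = total arrivals / time = 165 / 12 = 13.75 per hour

13.75 per hour


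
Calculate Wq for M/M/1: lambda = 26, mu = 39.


rho = 26/39; Wq = rho/(mu - lambda) = 0.0513 hours

0.0513 hours


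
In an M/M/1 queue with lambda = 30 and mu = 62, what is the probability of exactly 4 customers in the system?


rho = 30/62; P(n) = (1-rho)*rho^n = (1-30/62)*(30/62)^4 = 0.0283

0.0283


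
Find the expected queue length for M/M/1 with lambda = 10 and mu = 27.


rho = 10/27; Lq = rho^2/(1-rho) = 0.22

0.22


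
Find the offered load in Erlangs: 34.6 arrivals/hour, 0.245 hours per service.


Offered load a = lambda * E[S] = 34.6 * 0.245 = 8.48 Erlangs

8.48 Erlangs


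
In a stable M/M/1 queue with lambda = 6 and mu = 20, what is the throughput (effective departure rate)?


For a stable queue (lambda < mu), throughput = lambda = 6 per hour

6 per hour


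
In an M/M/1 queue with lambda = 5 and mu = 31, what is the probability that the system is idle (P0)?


P0 = 1 - rho = 1 - 5/31 = 0.8387

0.8387


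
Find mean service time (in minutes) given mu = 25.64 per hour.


Mean service time = 60/mu = 60/25.64 = 2.34 minutes

2.34 minutes


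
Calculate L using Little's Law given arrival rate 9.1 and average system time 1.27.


L = lambda * W = 9.1 * 1.27 = 11.56

11.56


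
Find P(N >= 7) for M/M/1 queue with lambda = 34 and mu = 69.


P(N >= 7) = rho^7 = (34/69)^7 = 0.0071

0.0071


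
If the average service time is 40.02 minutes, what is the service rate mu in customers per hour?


mu = 60 / avg_service_time = 60 / 40.02 = 1.5 per hour

1.5 per hour


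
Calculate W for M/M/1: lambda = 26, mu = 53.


W = 1/(mu - lambda) = 1/(53 - 26) = 0.037 hours

0.037 hours


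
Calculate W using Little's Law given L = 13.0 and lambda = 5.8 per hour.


W = L / lambda = 13.0 / 5.8 = 2.2414 hours

2.2414 hours


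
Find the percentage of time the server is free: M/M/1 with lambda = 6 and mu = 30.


Idle fraction = (1 - rho) * 100 = (1 - 6/30) * 100 = 80.0%

80.0%


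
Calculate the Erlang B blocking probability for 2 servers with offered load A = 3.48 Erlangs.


B(N,A) = (A^N/N!) / sum(A^k/k!, k=0..N) with N=2, A=3.48 = 0.5748

0.5748


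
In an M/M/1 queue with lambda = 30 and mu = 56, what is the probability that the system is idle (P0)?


P0 = 1 - rho = 1 - 30/56 = 0.4643

0.4643


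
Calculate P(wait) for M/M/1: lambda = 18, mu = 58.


P(wait) = rho = lambda/mu = 18/58 = 0.3103

0.3103


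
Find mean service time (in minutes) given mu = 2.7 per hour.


Mean service time = 60/mu = 60/2.7 = 22.22 minutes

22.22 minutes


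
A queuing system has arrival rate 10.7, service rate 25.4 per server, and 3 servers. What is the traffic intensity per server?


rho = lambda / (c * mu) = 10.7 / (3 * 25.4) = 0.1404

0.1404


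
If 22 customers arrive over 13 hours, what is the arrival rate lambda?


lambda = total arrivals / time = 22 / 13 = 1.69 per hour

1.69 per hour


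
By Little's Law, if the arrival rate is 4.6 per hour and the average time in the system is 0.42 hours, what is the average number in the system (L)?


L = lambda * W = 4.6 * 0.42 = 1.93

1.93


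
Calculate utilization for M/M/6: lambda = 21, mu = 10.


rho = lambda/(c*mu) = 21/(6*10) = 0.35

0.35


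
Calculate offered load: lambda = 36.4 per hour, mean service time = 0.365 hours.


Offered load a = lambda * E[S] = 36.4 * 0.365 = 13.29 Erlangs

13.29 Erlangs


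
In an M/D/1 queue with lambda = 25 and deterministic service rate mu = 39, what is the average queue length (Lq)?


M/D/1: Lq = rho^2 / (2*(1-rho)) where rho = 25/39; Lq = 0.57

0.57


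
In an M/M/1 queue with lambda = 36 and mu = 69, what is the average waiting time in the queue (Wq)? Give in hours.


rho = 36/69; Wq = rho/(mu - lambda) = 0.0158 hours

0.0158 hours


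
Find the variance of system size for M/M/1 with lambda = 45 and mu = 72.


rho = 45/72; Var(N) = rho/(1-rho)^2 = 4.44

4.44


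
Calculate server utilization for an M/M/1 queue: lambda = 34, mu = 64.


rho = lambda/mu = 34/64 = 0.5313

0.5313


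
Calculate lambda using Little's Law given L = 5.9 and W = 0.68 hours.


lambda = L / W = 5.9 / 0.68 = 8.68 per hour

8.68 per hour


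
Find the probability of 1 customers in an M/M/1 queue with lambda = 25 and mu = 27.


rho = 25/27; P(n) = (1-rho)*rho^n = (1-25/27)*(25/27)^1 = 0.0686

0.0686


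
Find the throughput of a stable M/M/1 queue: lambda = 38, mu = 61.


For a stable queue (lambda < mu), throughput = lambda = 38 per hour

38 per hour


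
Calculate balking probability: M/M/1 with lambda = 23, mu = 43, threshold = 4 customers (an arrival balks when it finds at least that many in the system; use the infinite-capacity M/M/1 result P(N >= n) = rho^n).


P(N >= 4) = rho^4 = (23/43)^4 = 0.0819

0.0819


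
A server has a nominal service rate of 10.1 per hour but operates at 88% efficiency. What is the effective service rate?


Effective rate = mu * efficiency = 10.1 * 0.88 = 8.89 per hour

8.89 per hour


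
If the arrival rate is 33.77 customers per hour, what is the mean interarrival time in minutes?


Mean interarrival time = 60/lambda = 60/33.77 = 1.78 minutes

1.78 minutes


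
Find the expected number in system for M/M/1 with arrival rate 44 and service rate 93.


rho = 44/93; L = rho/(1-rho) = 0.9

0.9


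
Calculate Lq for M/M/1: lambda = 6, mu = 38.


rho = 6/38; Lq = rho^2/(1-rho) = 0.03

0.03


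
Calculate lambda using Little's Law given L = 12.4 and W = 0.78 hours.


lambda = L / W = 12.4 / 0.78 = 15.9 per hour

15.9 per hour


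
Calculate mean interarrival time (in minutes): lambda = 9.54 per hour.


Mean interarrival time = 60/lambda = 60/9.54 = 6.29 minutes

6.29 minutes


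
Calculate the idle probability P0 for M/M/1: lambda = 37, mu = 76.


P0 = 1 - rho = 1 - 37/76 = 0.5132

0.5132


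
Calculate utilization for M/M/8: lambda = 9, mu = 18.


rho = lambda/(c*mu) = 9/(8*18) = 0.0625

0.0625


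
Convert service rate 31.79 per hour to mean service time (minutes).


Mean service time = 60/mu = 60/31.79 = 1.89 minutes

1.89 minutes


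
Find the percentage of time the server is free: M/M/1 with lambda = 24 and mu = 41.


Idle fraction = (1 - rho) * 100 = (1 - 24/41) * 100 = 41.5%

41.5%


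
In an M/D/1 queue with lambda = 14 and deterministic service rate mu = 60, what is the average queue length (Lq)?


M/D/1: Lq = rho^2 / (2*(1-rho)) where rho = 14/60; Lq = 0.04

0.04


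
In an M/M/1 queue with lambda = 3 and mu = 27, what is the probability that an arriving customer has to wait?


P(wait) = rho = lambda/mu = 3/27 = 0.1111

0.1111


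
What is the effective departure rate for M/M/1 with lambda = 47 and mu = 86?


For a stable queue (lambda < mu), throughput = lambda = 47 per hour

47 per hour


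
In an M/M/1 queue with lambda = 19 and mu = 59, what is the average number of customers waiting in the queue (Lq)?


rho = 19/59; Lq = rho^2/(1-rho) = 0.15

0.15


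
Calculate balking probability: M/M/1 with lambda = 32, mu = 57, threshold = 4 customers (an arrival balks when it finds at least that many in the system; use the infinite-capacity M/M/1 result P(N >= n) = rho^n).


P(N >= 4) = rho^4 = (32/57)^4 = 0.0993

0.0993


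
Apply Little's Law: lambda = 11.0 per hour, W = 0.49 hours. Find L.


L = lambda * W = 11.0 * 0.49 = 5.39

5.39


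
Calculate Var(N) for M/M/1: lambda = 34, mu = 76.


rho = 34/76; Var(N) = rho/(1-rho)^2 = 1.46

1.46


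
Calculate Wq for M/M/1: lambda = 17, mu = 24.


rho = 17/24; Wq = rho/(mu - lambda) = 0.1012 hours

0.1012 hours


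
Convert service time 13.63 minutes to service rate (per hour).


mu = 60 / avg_service_time = 60 / 13.63 = 4.4 per hour

4.4 per hour


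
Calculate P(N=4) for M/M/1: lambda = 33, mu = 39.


rho = 33/39; P(n) = (1-rho)*rho^n = (1-33/39)*(33/39)^4 = 0.0789

0.0789


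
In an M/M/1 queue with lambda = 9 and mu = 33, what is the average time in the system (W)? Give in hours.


W = 1/(mu - lambda) = 1/(33 - 9) = 0.0417 hours

0.0417 hours


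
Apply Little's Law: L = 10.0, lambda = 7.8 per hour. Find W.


W = L / lambda = 10.0 / 7.8 = 1.2821 hours

1.2821 hours


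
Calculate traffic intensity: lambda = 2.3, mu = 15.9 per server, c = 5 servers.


rho = lambda / (c * mu) = 2.3 / (5 * 15.9) = 0.0289

0.0289


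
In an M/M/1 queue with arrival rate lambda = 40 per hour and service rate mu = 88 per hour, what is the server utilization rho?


rho = lambda/mu = 40/88 = 0.4545

0.4545


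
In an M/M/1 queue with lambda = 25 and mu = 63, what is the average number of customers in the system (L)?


rho = 25/63; L = rho/(1-rho) = 0.66

0.66


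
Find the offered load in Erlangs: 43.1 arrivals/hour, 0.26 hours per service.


Offered load a = lambda * E[S] = 43.1 * 0.26 = 11.21 Erlangs

11.21 Erlangs


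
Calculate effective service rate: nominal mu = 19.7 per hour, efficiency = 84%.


Effective rate = mu * efficiency = 19.7 * 0.84 = 16.55 per hour

16.55 per hour


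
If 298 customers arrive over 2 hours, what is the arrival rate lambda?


lambda = total arrivals / time = 298 / 2 = 149.0 per hour

149.0 per hour


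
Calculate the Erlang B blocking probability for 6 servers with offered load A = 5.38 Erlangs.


B(N,A) = (A^N/N!) / sum(A^k/k!, k=0..N) with N=6, A=5.38 = 0.2202

0.2202


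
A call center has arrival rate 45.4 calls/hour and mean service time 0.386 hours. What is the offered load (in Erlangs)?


Offered load a = lambda * E[S] = 45.4 * 0.386 = 17.52 Erlangs

17.52 Erlangs


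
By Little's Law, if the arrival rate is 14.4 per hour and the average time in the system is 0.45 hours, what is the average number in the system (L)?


L = lambda * W = 14.4 * 0.45 = 6.48

6.48


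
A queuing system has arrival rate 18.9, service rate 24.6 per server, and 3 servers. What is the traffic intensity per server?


rho = lambda / (c * mu) = 18.9 / (3 * 24.6) = 0.2561

0.2561


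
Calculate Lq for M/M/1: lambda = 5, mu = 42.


rho = 5/42; Lq = rho^2/(1-rho) = 0.02

0.02


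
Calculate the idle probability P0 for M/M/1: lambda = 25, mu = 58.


P0 = 1 - rho = 1 - 25/58 = 0.569

0.569


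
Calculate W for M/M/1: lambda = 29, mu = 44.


W = 1/(mu - lambda) = 1/(44 - 29) = 0.0667 hours

0.0667 hours


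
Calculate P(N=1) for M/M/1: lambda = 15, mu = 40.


rho = 15/40; P(n) = (1-rho)*rho^n = (1-15/40)*(15/40)^1 = 0.2344

0.2344


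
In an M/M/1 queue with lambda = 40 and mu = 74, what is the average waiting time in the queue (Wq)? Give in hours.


rho = 40/74; Wq = rho/(mu - lambda) = 0.0159 hours

0.0159 hours


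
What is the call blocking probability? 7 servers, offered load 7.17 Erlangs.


B(N,A) = (A^N/N!) / sum(A^k/k!, k=0..N) with N=7, A=7.17 = 0.2593

0.2593


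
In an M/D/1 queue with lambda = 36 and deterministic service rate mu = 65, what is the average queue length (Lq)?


M/D/1: Lq = rho^2 / (2*(1-rho)) where rho = 36/65; Lq = 0.34

0.34


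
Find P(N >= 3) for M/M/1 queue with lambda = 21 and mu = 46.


P(N >= 3) = rho^3 = (21/46)^3 = 0.0951

0.0951


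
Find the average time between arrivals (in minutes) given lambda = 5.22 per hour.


Mean interarrival time = 60/lambda = 60/5.22 = 11.49 minutes

11.49 minutes


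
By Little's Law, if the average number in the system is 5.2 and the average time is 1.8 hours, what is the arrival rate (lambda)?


lambda = L / W = 5.2 / 1.8 = 2.89 per hour

2.89 per hour


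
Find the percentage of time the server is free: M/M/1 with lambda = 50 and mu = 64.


Idle fraction = (1 - rho) * 100 = (1 - 50/64) * 100 = 21.9%

21.9%


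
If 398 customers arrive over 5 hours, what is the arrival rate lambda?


lambda = total arrivals / time = 398 / 5 = 79.6 per hour

79.6 per hour


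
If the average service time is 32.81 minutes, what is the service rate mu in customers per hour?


mu = 60 / avg_service_time = 60 / 32.81 = 1.83 per hour

1.83 per hour


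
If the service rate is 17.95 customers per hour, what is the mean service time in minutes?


Mean service time = 60/mu = 60/17.95 = 3.34 minutes

3.34 minutes


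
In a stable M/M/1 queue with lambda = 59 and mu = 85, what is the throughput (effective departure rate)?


For a stable queue (lambda < mu), throughput = lambda = 59 per hour

59 per hour


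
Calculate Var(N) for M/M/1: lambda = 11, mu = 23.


rho = 11/23; Var(N) = rho/(1-rho)^2 = 1.76

1.76


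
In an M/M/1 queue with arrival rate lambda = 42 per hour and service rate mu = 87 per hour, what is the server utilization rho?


rho = lambda/mu = 42/87 = 0.4828

0.4828


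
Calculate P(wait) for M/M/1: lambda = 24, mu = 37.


P(wait) = rho = lambda/mu = 24/37 = 0.6486

0.6486


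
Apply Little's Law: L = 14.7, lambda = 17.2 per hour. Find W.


W = L / lambda = 14.7 / 17.2 = 0.8547 hours

0.8547 hours


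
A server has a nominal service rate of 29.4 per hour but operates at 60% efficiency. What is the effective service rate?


Effective rate = mu * efficiency = 29.4 * 0.6 = 17.64 per hour

17.64 per hour


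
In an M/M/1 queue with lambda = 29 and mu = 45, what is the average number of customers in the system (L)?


rho = 29/45; L = rho/(1-rho) = 1.81

1.81


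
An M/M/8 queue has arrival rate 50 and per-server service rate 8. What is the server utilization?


rho = lambda/(c*mu) = 50/(8*8) = 0.7813

0.7813


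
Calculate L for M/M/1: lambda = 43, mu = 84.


rho = 43/84; L = rho/(1-rho) = 1.05

1.05


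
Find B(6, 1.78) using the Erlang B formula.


B(N,A) = (A^N/N!) / sum(A^k/k!, k=0..N) with N=6, A=1.78 = 0.0075

0.0075


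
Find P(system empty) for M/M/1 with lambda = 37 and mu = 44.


P0 = 1 - rho = 1 - 37/44 = 0.1591

0.1591


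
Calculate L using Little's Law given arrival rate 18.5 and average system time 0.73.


L = lambda * W = 18.5 * 0.73 = 13.51

13.51


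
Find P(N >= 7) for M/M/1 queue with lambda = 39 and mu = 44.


P(N >= 7) = rho^7 = (39/44)^7 = 0.4298

0.4298


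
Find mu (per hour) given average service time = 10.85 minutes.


mu = 60 / avg_service_time = 60 / 10.85 = 5.53 per hour

5.53 per hour


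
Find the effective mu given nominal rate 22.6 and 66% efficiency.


Effective rate = mu * efficiency = 22.6 * 0.66 = 14.92 per hour

14.92 per hour


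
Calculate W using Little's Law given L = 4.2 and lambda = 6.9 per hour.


W = L / lambda = 4.2 / 6.9 = 0.6087 hours

0.6087 hours


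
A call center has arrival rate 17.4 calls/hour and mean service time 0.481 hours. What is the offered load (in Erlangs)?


Offered load a = lambda * E[S] = 17.4 * 0.481 = 8.37 Erlangs

8.37 Erlangs


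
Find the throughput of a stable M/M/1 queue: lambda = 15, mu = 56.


For a stable queue (lambda < mu), throughput = lambda = 15 per hour

15 per hour


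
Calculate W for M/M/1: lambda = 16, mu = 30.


W = 1/(mu - lambda) = 1/(30 - 16) = 0.0714 hours

0.0714 hours


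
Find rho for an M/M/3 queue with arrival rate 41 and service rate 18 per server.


rho = lambda/(c*mu) = 41/(3*18) = 0.7593

0.7593


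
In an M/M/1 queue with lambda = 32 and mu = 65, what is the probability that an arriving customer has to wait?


P(wait) = rho = lambda/mu = 32/65 = 0.4923

0.4923


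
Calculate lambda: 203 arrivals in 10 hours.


lambda = total arrivals / time = 203 / 10 = 20.3 per hour

20.3 per hour


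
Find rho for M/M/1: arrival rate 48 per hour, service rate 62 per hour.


rho = lambda/mu = 48/62 = 0.7742

0.7742


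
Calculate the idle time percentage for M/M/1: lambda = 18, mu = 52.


Idle fraction = (1 - rho) * 100 = (1 - 18/52) * 100 = 65.4%

65.4%


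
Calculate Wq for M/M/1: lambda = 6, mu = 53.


rho = 6/53; Wq = rho/(mu - lambda) = 0.0024 hours

0.0024 hours


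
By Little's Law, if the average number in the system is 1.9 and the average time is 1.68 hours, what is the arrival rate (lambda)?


lambda = L / W = 1.9 / 1.68 = 1.13 per hour

1.13 per hour


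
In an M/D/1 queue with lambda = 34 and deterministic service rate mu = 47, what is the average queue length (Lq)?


M/D/1: Lq = rho^2 / (2*(1-rho)) where rho = 34/47; Lq = 0.95

0.95


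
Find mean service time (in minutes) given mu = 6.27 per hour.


Mean service time = 60/mu = 60/6.27 = 9.57 minutes

9.57 minutes


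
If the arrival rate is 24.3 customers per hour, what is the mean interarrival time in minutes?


Mean interarrival time = 60/lambda = 60/24.3 = 2.47 minutes

2.47 minutes


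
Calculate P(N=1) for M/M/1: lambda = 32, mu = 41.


rho = 32/41; P(n) = (1-rho)*rho^n = (1-32/41)*(32/41)^1 = 0.1713

0.1713


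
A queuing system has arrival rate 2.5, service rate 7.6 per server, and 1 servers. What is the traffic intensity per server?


rho = lambda / (c * mu) = 2.5 / (1 * 7.6) = 0.3289

0.3289


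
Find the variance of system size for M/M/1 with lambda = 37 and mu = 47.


rho = 37/47; Var(N) = rho/(1-rho)^2 = 17.39

17.39


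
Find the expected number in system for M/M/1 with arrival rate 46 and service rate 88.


rho = 46/88; L = rho/(1-rho) = 1.1

1.1


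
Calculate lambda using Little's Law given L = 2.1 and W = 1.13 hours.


lambda = L / W = 2.1 / 1.13 = 1.86 per hour

1.86 per hour


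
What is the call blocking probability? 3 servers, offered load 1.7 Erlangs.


B(N,A) = (A^N/N!) / sum(A^k/k!, k=0..N) with N=3, A=1.7 = 0.165

0.165


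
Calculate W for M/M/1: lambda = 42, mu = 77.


W = 1/(mu - lambda) = 1/(77 - 42) = 0.0286 hours

0.0286 hours


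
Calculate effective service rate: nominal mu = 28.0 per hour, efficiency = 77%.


Effective rate = mu * efficiency = 28.0 * 0.77 = 21.56 per hour

21.56 per hour


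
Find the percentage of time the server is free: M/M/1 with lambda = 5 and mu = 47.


Idle fraction = (1 - rho) * 100 = (1 - 5/47) * 100 = 89.4%

89.4%


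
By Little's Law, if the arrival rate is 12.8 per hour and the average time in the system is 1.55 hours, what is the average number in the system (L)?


L = lambda * W = 12.8 * 1.55 = 19.84

19.84


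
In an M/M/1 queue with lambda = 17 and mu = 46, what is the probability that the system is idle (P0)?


P0 = 1 - rho = 1 - 17/46 = 0.6304

0.6304


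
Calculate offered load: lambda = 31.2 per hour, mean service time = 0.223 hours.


Offered load a = lambda * E[S] = 31.2 * 0.223 = 6.96 Erlangs

6.96 Erlangs


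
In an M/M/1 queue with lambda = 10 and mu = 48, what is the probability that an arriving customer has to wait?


P(wait) = rho = lambda/mu = 10/48 = 0.2083

0.2083


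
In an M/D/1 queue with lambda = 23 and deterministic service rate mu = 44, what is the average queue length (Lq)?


M/D/1: Lq = rho^2 / (2*(1-rho)) where rho = 23/44; Lq = 0.29

0.29


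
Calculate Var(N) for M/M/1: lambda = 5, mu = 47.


rho = 5/47; Var(N) = rho/(1-rho)^2 = 0.13

0.13


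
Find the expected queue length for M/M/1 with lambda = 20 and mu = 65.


rho = 20/65; Lq = rho^2/(1-rho) = 0.14

0.14


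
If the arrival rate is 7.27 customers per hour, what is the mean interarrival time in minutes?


Mean interarrival time = 60/lambda = 60/7.27 = 8.25 minutes

8.25 minutes


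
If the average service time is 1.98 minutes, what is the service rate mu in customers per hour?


mu = 60 / avg_service_time = 60 / 1.98 = 30.3 per hour

30.3 per hour


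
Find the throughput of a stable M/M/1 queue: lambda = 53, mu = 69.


For a stable queue (lambda < mu), throughput = lambda = 53 per hour

53 per hour


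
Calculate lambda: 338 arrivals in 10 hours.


lambda = total arrivals / time = 338 / 10 = 33.8 per hour

33.8 per hour


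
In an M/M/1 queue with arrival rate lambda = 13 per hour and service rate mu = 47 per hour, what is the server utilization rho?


rho = lambda/mu = 13/47 = 0.2766

0.2766


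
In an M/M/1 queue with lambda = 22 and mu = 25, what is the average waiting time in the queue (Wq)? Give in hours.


rho = 22/25; Wq = rho/(mu - lambda) = 0.2933 hours

0.2933 hours


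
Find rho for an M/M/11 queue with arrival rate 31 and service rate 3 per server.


rho = lambda/(c*mu) = 31/(11*3) = 0.9394

0.9394


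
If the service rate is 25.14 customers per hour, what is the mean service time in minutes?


Mean service time = 60/mu = 60/25.14 = 2.39 minutes

2.39 minutes


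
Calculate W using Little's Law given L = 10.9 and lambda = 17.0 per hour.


W = L / lambda = 10.9 / 17.0 = 0.6412 hours

0.6412 hours


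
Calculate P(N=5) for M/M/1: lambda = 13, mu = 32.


rho = 13/32; P(n) = (1-rho)*rho^n = (1-13/32)*(13/32)^5 = 0.0066

0.0066


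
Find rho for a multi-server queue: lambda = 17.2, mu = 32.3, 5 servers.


rho = lambda / (c * mu) = 17.2 / (5 * 32.3) = 0.1065

0.1065


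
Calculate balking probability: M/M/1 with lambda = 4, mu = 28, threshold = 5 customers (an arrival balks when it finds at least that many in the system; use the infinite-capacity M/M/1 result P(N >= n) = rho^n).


P(N >= 5) = rho^5 = (4/28)^5 = 0.0001

0.0001


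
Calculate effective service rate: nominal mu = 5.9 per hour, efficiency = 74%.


Effective rate = mu * efficiency = 5.9 * 0.74 = 4.37 per hour

4.37 per hour


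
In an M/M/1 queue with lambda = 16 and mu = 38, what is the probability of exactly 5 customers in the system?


rho = 16/38; P(n) = (1-rho)*rho^n = (1-16/38)*(16/38)^5 = 0.0077

0.0077


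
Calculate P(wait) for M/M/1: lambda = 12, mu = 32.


P(wait) = rho = lambda/mu = 12/32 = 0.375

0.375


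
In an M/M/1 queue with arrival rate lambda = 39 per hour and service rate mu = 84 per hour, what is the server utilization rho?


rho = lambda/mu = 39/84 = 0.4643

0.4643


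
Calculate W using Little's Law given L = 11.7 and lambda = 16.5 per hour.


W = L / lambda = 11.7 / 16.5 = 0.7091 hours

0.7091 hours


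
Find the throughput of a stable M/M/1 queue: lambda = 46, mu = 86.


For a stable queue (lambda < mu), throughput = lambda = 46 per hour

46 per hour


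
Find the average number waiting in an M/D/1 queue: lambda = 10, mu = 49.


M/D/1: Lq = rho^2 / (2*(1-rho)) where rho = 10/49; Lq = 0.03

0.03


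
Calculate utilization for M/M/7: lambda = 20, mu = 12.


rho = lambda/(c*mu) = 20/(7*12) = 0.2381

0.2381


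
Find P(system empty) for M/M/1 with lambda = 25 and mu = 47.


P0 = 1 - rho = 1 - 25/47 = 0.4681

0.4681


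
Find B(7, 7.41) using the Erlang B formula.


B(N,A) = (A^N/N!) / sum(A^k/k!, k=0..N) with N=7, A=7.41 = 0.2738

0.2738


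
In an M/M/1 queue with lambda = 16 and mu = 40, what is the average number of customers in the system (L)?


rho = 16/40; L = rho/(1-rho) = 0.67

0.67


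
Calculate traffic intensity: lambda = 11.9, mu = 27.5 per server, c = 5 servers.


rho = lambda / (c * mu) = 11.9 / (5 * 27.5) = 0.0865

0.0865


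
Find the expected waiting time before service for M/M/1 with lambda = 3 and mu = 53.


rho = 3/53; Wq = rho/(mu - lambda) = 0.0011 hours

0.0011 hours
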